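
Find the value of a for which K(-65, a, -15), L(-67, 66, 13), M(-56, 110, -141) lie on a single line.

Collinearity requires KL × KM = 0; each component is linear in a.
The x-component gives (154)a + (-11396) = 0, so a = 74.
The remaining components then also vanish.

74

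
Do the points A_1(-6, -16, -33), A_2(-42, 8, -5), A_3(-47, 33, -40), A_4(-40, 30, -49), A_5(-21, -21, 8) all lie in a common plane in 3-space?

No

The plane through A_1, A_2, A_3 has normal n = A_1A_2 × A_1A_3 = (-1540, -1400, -780) and equation n·P = 57380.
Checking the remaining points: n·A_4 = 57820, n·A_5 = 55500.
Since n·A_4 = 57820 ≠ 57380, A_4 is off the plane and the points are not all coplanar.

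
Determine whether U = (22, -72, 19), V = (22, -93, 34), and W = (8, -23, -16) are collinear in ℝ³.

UV = (0, -21, 15), UW = (-14, 49, -35).
UV × UW = (0, -210, -294).
The cross product is nonzero, so the points do not lie on one line.

No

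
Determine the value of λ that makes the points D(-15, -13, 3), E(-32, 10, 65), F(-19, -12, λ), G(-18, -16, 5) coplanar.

Coplanarity ⇔ det[DE; DF; DG] = 0.
Expanding, this is linear in λ: (-120)λ + (1440) = 0.
So λ = 12.

12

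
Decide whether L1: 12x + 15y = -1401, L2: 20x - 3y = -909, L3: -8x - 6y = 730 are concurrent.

No

Intersecting L1 and L2: solving the 2×2 system gives (x, y) = (-2973/56, -713/14).
Substitute into L3: (-8)(-2973/56) + (-6)(-713/14) = 5112/7.
But L3 requires 730 ≠ 5112/7, so the three lines have no common point.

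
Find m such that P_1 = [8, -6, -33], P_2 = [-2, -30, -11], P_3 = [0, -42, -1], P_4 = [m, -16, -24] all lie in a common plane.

5

Coplanarity ⇔ det[P_1P_2; P_1P_3; P_1P_4] = 0.
Expanding, this is linear in m: (24)m + (-120) = 0.
So m = 5.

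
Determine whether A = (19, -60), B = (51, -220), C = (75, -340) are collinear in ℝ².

Yes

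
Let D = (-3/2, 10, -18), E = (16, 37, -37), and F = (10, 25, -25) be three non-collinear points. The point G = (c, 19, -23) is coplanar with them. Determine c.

5

A normal to the plane is n = DE × DF = (96, -96, -48).
G lies in the plane iff n · DG = 0.
This gives (96)c + (-480) = 0, so c = 5.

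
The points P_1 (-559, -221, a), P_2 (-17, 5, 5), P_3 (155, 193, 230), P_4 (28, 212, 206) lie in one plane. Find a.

The points are coplanar iff P_1P_2 · (P_1P_3 × P_1P_4) = 0.
Expanding, this is linear in a: (-27144)a + (-10151856) = 0.
So a = -374.

-374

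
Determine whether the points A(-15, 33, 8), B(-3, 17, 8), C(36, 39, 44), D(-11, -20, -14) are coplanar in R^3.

No

With A as base: AB = (12, -16, 0), AC = (51, 6, 36), AD = (4, -53, -22).
AC × AD = (1776, 1266, -2727).
AB · (AC × AD) = 1056.
Since 1056 ≠ 0, the four points are not coplanar.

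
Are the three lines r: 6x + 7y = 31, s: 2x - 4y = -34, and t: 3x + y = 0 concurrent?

No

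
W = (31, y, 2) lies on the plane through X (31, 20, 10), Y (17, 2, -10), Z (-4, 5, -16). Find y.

10

A normal to the plane is n = XY × XZ = (168, 336, -420).
W lies in the plane iff n · XW = 0.
This gives (336)y + (-3360) = 0, so y = 10.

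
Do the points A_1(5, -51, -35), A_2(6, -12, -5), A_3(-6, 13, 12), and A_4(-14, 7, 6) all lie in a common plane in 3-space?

The four points are coplanar iff the 3×3 determinant with rows A_1A_2, A_1A_3, A_1A_4 is zero.
Rows: (1, 39, 30), (-11, 64, 47), (-19, 58, 41).
Expanding along the first row: (1)(-102) − (39)(442) + (30)(578) = 0.
Zero determinant ⇒ coplanar.

Yes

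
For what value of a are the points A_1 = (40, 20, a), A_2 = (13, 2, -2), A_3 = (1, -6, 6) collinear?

-20

Direction A_2A_3 = (-12, -8, 8). From the x-coordinate of A_1, the parameter along the line is τ = (40 − 13)/(-12) = -9/4.
Then a = (-2) + (-9/4)·(8) = -20.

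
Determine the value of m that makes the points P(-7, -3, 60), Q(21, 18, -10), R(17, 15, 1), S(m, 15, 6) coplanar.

17

Normal to plane PQR: n = (21, -28, 0); plane equation n·X = -63.
Requiring n·S = -63: (21)m + (-420) = -63.
So m = 17.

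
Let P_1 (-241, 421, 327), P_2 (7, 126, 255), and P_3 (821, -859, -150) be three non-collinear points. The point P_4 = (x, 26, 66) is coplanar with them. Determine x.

77

The plane through P_1, P_2, P_3 has equation 48555x + 41832y − 4150z = 4552467.
Substituting P_4: (48555)x + (813732) = 4552467, so x = 77.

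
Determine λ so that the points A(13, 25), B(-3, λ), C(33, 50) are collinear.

5

Collinearity: (B − A) must be parallel to (C − A) = (20, 25).
Cross-multiplying the components: (λ − 25)·(20) = (-16)·(25).
Solving gives λ = 5.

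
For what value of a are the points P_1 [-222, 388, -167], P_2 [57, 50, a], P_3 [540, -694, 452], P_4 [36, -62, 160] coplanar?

The points are coplanar iff P_1P_2 · (P_1P_3 × P_1P_4) = 0.
Expanding, this is linear in a: (-63744)a + (-1402368) = 0.
So a = -22.

-22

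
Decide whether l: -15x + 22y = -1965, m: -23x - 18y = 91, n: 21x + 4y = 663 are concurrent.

Yes

Intersecting l and m: solving the 2×2 system gives (x, y) = (43, -60).
Substitute into n: (21)(43) + (4)(-60) = 663.
This equals 663, so (43, -60) lies on all three lines and they are concurrent.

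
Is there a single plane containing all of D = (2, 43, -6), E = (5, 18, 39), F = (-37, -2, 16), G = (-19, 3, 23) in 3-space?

The four points are coplanar iff the 3×3 determinant with rows DE, DF, DG is zero.
Rows: (3, -25, 45), (-39, -45, 22), (-21, -40, 29).
Expanding along the first row: (3)(-425) − (-25)(-669) + (45)(615) = 9675.
Nonzero ⇒ not coplanar.

No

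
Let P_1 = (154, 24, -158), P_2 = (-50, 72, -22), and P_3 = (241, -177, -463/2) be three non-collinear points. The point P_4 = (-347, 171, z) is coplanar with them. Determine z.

357/2

Coplanarity requires P_1P_2 · (P_1P_3 × P_1P_4) = 0.
P_1P_2 = (-204, 48, 136), P_1P_3 = (87, -201, -147/2); the triple product is linear in z with coefficient 36828 and constant term -6573798.
Setting it to zero: z = 357/2.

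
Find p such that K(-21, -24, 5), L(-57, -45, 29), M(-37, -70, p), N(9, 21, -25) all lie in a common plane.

29

Normal to plane KLN: n = (-450, -360, -990); plane equation n·P = 13140.
Requiring n·M = 13140: (-990)p + (41850) = 13140.
So p = 29.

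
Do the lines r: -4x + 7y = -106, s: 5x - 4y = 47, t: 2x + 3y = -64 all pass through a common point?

Yes

Lines aᵢx + bᵢy = cᵢ with pairwise distinct directions are concurrent exactly when det[aᵢ bᵢ cᵢ] = 0.
Here the determinant is 0.
It vanishes, so the lines are concurrent at (-5, -18).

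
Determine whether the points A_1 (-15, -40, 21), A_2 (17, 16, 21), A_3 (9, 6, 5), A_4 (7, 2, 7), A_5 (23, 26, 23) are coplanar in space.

The plane through A_1, A_2, A_3 has normal n = A_1A_2 × A_1A_3 = (-896, 512, 128) and equation n·P = -4352.
Checking the remaining points: n·A_4 = -4352, n·A_5 = -4352.
All equal -4352, so all 5 points lie in one plane.

Yes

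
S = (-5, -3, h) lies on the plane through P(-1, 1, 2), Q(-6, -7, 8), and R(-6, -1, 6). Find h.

A normal to the plane is n = PQ × PR = (-20, -10, -30).
S lies in the plane iff n · PS = 0.
This gives (-30)h + (180) = 0, so h = 6.

6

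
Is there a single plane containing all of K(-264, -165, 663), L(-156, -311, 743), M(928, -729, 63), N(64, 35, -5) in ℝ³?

A normal to the plane through K, L, M is n = KL × KM = (132720, 160160, 113120).
The plane has equation n·P = 13534080. For N: n·N = 13534080.
Equal, so N lies in the plane and all four are coplanar.

Yes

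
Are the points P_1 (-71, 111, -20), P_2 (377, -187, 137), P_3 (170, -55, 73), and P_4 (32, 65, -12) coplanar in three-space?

The four points are coplanar iff the 3×3 determinant with rows P_1P_2, P_1P_3, P_1P_4 is zero.
Rows: (448, -298, 157), (241, -166, 93), (103, -46, 8).
Expanding along the first row: (448)(2950) − (-298)(-7651) + (157)(6012) = -14514.
Nonzero ⇒ not coplanar.

No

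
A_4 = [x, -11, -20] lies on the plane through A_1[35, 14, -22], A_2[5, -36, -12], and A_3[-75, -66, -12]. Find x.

-11

The plane through A_1, A_2, A_3 has equation 300x − 800y − 3100z = 67500.
Substituting A_4: (300)x + (70800) = 67500, so x = -11.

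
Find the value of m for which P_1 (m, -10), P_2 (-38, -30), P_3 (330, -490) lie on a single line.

The three points are collinear iff det[P_1P_2; P_1P_3] = 0.
This determinant is linear in m: (460)m + (24840) = 0, so m = -54.

-54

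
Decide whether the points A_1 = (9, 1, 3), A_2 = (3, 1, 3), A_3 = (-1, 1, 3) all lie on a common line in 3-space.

Yes

A_1A_2 = (-6, 0, 0), A_1A_3 = (-10, 0, 0).
A_1A_2 × A_1A_3 = (0, 0, 0).
The cross product vanishes, so the three points are collinear.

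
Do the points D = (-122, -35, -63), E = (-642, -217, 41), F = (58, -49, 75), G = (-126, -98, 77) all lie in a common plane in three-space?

Yes

A normal to the plane through D, E, F is n = DE × DF = (-23660, 90480, 40040).
The plane has equation n·P = -2802800. For G: n·G = -2802800.
Equal, so G lies in the plane and all four are coplanar.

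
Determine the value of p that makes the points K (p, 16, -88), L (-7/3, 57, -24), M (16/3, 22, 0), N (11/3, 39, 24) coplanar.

4/3

The points are coplanar iff KL · (KM × KN) = 0.
Expanding, this is linear in p: (1248)p + (-1664) = 0.
So p = 4/3.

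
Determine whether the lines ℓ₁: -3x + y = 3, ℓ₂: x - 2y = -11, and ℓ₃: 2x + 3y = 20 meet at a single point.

Yes

Lines aᵢx + bᵢy = cᵢ with pairwise distinct directions are concurrent exactly when det[aᵢ bᵢ cᵢ] = 0.
Here the determinant is 0.
It vanishes, so the lines are concurrent at (1, 6).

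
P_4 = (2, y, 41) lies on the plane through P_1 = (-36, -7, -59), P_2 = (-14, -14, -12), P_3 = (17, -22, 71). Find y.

-17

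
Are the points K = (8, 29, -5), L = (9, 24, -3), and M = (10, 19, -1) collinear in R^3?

Yes

KL = (1, -5, 2), KM = (2, -10, 4).
Each component of KM is 2 times the corresponding component of KL, so KM = 2·KL and the points are collinear.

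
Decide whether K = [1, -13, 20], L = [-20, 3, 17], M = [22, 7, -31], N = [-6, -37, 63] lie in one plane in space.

Yes

With K as base: KL = (-21, 16, -3), KM = (21, 20, -51), KN = (-7, -24, 43).
KM × KN = (-364, -546, -364).
KL · (KM × KN) = 0.
The scalar triple product vanishes, so the four points are coplanar.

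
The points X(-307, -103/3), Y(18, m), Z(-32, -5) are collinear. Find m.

Collinearity: (Y − X) must be parallel to (Z − X) = (275, 88/3).
Cross-multiplying the components: (m − (-103/3))·(275) = (325)·(88/3).
Solving gives m = 1/3.

1/3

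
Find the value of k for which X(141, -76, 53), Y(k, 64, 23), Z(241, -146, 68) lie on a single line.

Direction XZ = (100, -70, 15). From the y-coordinate of Y, the parameter along the line is τ = (64 − (-76))/(-70) = -2.
Then k = 141 + (-2)·(100) = -59.

-59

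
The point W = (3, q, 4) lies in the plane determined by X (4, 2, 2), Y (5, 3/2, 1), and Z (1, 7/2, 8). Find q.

5/2

Coplanarity requires XY · (XZ × XW) = 0.
XY = (1, -1/2, -1), XZ = (-3, 3/2, 6); the triple product is linear in q with coefficient -3 and constant term 15/2.
Setting it to zero: q = 5/2.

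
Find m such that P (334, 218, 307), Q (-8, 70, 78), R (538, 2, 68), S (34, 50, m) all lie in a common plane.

59

The points are coplanar iff PQ · (PR × PS) = 0.
Expanding, this is linear in m: (104064)m + (-6139776) = 0.
So m = 59.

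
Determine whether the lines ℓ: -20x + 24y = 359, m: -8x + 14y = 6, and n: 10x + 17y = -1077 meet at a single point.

No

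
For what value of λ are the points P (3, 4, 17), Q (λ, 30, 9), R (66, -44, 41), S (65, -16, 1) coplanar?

-38

Normal to plane PRS: n = (1248, 2496, 1716); plane equation n·X = 42900.
Requiring n·Q = 42900: (1248)λ + (90324) = 42900.
So λ = -38.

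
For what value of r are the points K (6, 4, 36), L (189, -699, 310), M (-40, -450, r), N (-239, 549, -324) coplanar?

The points are coplanar iff KL · (KM × KN) = 0.
Expanding, this is linear in r: (72500)r + (1595000) = 0.
So r = -22.

-22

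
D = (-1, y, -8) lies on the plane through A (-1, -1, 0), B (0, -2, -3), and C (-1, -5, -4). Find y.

-9

The plane through A, B, C has equation −8x + 4y − 4z = 4.
Substituting D: (4)y + (40) = 4, so y = -9.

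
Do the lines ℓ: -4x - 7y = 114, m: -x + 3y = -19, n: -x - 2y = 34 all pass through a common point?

Intersecting ℓ and m: solving the 2×2 system gives (x, y) = (-11, -10).
Substitute into n: (-1)(-11) + (-2)(-10) = 31.
But n requires 34 ≠ 31, so the three lines have no common point.

No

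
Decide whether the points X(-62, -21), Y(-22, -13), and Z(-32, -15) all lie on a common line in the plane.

XY = (40, 8), XZ = (30, 6).
det[XY; XZ] = (40)(6) − (8)(30) = 0.
The determinant is zero, so the points are collinear.

Yes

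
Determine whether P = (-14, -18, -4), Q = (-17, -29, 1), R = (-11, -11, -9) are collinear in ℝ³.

No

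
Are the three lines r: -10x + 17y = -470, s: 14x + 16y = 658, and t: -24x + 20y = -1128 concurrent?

Intersecting r and s: solving the 2×2 system gives (x, y) = (47, 0).
Substitute into t: (-24)(47) + (20)(0) = -1128.
This equals -1128, so (47, 0) lies on all three lines and they are concurrent.

Yes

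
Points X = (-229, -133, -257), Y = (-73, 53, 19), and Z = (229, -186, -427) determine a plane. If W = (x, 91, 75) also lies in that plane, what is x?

-39

The plane through X, Y, Z has equation −16992x + 152928y − 93456z = 7569936.
Substituting W: (-16992)x + (6907248) = 7569936, so x = -39.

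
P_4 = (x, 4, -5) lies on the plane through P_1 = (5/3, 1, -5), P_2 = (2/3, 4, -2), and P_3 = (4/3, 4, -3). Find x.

8/3

A normal to the plane is n = P_1P_2 × P_1P_3 = (-3, 1, -2).
P_4 lies in the plane iff n · P_1P_4 = 0.
This gives (-3)x + (8) = 0, so x = 8/3.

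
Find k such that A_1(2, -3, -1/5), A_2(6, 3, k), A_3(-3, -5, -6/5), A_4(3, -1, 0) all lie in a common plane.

3/5

Coplanarity ⇔ det[A_1A_2; A_1A_3; A_1A_4] = 0.
Expanding, this is linear in k: (-8)k + (24/5) = 0.
So k = 3/5.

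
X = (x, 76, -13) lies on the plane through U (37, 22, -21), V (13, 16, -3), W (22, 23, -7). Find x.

63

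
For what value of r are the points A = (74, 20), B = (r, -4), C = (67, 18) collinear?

Collinearity: (B − A) must be parallel to (C − A) = (-7, -2).
Cross-multiplying the components: (r − 74)·(-2) = (-24)·(-7).
Solving gives r = -10.

-10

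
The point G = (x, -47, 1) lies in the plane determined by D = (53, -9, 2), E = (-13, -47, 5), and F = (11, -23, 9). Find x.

A normal to the plane is n = DE × DF = (-224, 336, -672).
G lies in the plane iff n · DG = 0.
This gives (-224)x + (-224) = 0, so x = -1.

-1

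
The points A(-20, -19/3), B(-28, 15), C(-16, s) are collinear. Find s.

Collinearity: (C − A) must be parallel to (B − A) = (-8, 64/3).
Cross-multiplying the components: (s − (-19/3))·(-8) = (4)·(64/3).
Solving gives s = -17.

-17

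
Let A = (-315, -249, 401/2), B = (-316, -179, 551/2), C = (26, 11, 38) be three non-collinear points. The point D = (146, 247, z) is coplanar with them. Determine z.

A normal to the plane is n = AB × AC = (-30875, 50825/2, -24130).
D lies in the plane iff n · AD = 0.
This gives (-24130)z + (3209290) = 0, so z = 133.

133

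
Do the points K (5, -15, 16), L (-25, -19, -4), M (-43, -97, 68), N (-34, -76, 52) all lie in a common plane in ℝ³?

A normal to the plane through K, L, M is n = KL × KM = (-1848, 2520, 2268).
The plane has equation n·P = -10752. For N: n·N = -10752.
Equal, so N lies in the plane and all four are coplanar.

Yes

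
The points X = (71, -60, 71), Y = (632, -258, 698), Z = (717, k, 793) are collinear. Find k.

Direction XY = (561, -198, 627). From the x-coordinate of Z, the parameter along the line is τ = (717 − 71)/561 = 38/33.
Then k = (-60) + 38/33·(-198) = -288.

-288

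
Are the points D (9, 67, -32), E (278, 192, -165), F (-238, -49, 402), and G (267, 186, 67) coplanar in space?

Yes

The four points are coplanar iff the 3×3 determinant with rows DE, DF, DG is zero.
Rows: (269, 125, -133), (-247, -116, 434), (258, 119, 99).
Expanding along the first row: (269)(-63130) − (125)(-136425) + (-133)(535) = 0.
Zero determinant ⇒ coplanar.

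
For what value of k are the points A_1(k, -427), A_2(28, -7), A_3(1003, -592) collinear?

The three points are collinear iff det[A_1A_2; A_1A_3] = 0.
This determinant is linear in k: (585)k + (-425880) = 0, so k = 728.

728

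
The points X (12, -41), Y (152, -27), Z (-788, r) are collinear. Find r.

-121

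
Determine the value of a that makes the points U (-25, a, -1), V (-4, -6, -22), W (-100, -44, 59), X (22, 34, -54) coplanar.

-24

Coplanarity ⇔ det[UV; UW; UX] = 0.
Expanding, this is linear in a: (966)a + (23184) = 0.
So a = -24.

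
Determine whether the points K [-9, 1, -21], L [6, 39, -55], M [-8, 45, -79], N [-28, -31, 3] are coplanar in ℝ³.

With K as base: KL = (15, 38, -34), KM = (1, 44, -58), KN = (-19, -32, 24).
KM × KN = (-800, 1078, 804).
KL · (KM × KN) = 1628.
Since 1628 ≠ 0, the four points are not coplanar.

No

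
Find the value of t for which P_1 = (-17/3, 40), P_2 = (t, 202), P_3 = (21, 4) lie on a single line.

The three points are collinear iff det[P_1P_2; P_1P_3] = 0.
This determinant is linear in t: (-36)t + (-4524) = 0, so t = -377/3.

-377/3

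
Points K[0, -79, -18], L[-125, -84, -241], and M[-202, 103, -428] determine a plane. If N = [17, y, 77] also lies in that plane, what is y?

Coplanarity requires KL · (KM × KN) = 0.
KL = (-125, -5, -223), KM = (-202, 182, -410); the triple product is linear in y with coefficient -6204 and constant term -2022504.
Setting it to zero: y = -326.

-326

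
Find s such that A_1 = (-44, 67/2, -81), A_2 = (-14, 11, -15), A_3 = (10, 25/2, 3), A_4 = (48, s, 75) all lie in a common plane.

-19/2

Coplanarity ⇔ det[A_1A_2; A_1A_3; A_1A_4] = 0.
Expanding, this is linear in s: (1044)s + (9918) = 0.
So s = -19/2.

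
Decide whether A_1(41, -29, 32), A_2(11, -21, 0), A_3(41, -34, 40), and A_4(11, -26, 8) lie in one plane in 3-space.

Yes

A normal to the plane through A_1, A_2, A_3 is n = A_1A_2 × A_1A_3 = (-96, 240, 150).
The plane has equation n·P = -6096. For A_4: n·A_4 = -6096.
Equal, so A_4 lies in the plane and all four are coplanar.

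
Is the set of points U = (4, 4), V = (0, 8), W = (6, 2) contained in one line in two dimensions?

UV = (-4, 4), UW = (2, -2).
Twice the signed area of △UVW is (-4)(-2) − (4)(2) = 0.
The triangle is degenerate (zero area), so the points are collinear.

Yes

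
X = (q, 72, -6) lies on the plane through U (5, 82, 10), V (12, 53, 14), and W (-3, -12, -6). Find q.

-11

Coplanarity requires UV · (UW × UX) = 0.
UV = (7, -29, 4), UW = (-8, -94, -16); the triple product is linear in q with coefficient 840 and constant term 9240.
Setting it to zero: q = -11.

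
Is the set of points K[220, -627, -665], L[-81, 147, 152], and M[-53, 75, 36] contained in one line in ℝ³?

No

KL = (-301, 774, 817), KM = (-273, 702, 701).
Comparing components 2 and 3: (774)(701) − (817)(702) = -30960 ≠ 0, so KL and KM are not parallel and the points are not collinear.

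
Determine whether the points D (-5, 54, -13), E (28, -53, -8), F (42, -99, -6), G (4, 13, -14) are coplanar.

Yes

With D as base: DE = (33, -107, 5), DF = (47, -153, 7), DG = (9, -41, -1).
DF × DG = (440, 110, -550).
DE · (DF × DG) = 0.
The scalar triple product vanishes, so the four points are coplanar.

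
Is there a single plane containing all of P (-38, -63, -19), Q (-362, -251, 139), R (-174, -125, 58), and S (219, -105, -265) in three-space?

Yes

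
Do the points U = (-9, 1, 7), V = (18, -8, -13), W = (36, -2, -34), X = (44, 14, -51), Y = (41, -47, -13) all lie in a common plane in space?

No

The plane through U, V, W has normal n = UV × UW = (309, 207, 324) and equation n·P = -306.
Checking the remaining points: n·X = -30, n·Y = -1272.
Since n·X = -30 ≠ -306, X is off the plane and the points are not all coplanar.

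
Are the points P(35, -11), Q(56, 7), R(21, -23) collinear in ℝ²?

Yes

PQ = (21, 18), PR = (-14, -12).
Twice the signed area of △PQR is (21)(-12) − (18)(-14) = 0.
The triangle is degenerate (zero area), so the points are collinear.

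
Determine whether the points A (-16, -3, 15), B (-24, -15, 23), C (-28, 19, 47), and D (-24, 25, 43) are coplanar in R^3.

With A as base: AB = (-8, -12, 8), AC = (-12, 22, 32), AD = (-8, 28, 28).
AC × AD = (-280, 80, -160).
AB · (AC × AD) = 0.
The scalar triple product vanishes, so the four points are coplanar.

Yes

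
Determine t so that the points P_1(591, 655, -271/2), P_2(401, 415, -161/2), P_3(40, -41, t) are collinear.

24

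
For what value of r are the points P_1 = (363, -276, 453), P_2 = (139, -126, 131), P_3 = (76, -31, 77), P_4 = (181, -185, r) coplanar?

170

The points are coplanar iff P_1P_2 · (P_1P_3 × P_1P_4) = 0.
Expanding, this is linear in r: (-11830)r + (2011100) = 0.
So r = 170.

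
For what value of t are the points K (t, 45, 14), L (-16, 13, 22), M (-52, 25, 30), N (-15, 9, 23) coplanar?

Coplanarity ⇔ det[KL; KM; KN] = 0.
Expanding, this is linear in t: (-44)t + (-1056) = 0.
So t = -24.

-24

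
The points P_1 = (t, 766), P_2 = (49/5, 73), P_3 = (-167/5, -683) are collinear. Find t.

Collinearity: (P_1 − P_2) must be parallel to (P_3 − P_2) = (-216/5, -756).
Cross-multiplying the components: (t − 49/5)·(-756) = (693)·(-216/5).
Solving gives t = 247/5.

247/5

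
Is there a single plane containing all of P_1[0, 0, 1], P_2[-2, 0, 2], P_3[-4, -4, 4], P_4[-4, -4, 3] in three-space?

The four points are coplanar iff the 3×3 determinant with rows P_1P_2, P_1P_3, P_1P_4 is zero.
Rows: (-2, 0, 1), (-4, -4, 3), (-4, -4, 2).
Expanding along the first row: (-2)(4) − (0)(4) + (1)(0) = -8.
Nonzero ⇒ not coplanar.

No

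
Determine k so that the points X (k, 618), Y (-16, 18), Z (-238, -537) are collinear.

The three points are collinear iff det[XY; XZ] = 0.
This determinant is linear in k: (555)k + (-124320) = 0, so k = 224.

224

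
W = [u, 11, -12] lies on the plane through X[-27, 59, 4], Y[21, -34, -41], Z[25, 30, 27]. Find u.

Coplanarity requires XY · (XZ × XW) = 0.
XY = (48, -93, -45), XZ = (52, -29, 23); the triple product is linear in u with coefficient -3444 and constant term 17220.
Setting it to zero: u = 5.

5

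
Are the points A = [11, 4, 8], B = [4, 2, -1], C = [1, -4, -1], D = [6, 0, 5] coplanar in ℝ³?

A normal to the plane through A, B, C is n = AB × AC = (-54, 27, 36).
The plane has equation n·P = -198. For D: n·D = -144.
-144 ≠ -198, so D is off the plane.

No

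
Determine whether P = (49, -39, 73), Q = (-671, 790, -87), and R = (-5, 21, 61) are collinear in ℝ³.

PQ = (-720, 829, -160), PR = (-54, 60, -12).
Comparing components 2 and 3: (829)(-12) − (-160)(60) = -348 ≠ 0, so PQ and PR are not parallel and the points are not collinear.

No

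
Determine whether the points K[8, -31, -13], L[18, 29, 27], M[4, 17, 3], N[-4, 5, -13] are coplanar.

Yes

The four points are coplanar iff the 3×3 determinant with rows KL, KM, KN is zero.
Rows: (10, 60, 40), (-4, 48, 16), (-12, 36, 0).
Expanding along the first row: (10)(-576) − (60)(192) + (40)(432) = 0.
Zero determinant ⇒ coplanar.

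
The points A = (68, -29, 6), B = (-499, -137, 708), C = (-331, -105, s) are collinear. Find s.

500

Collinearity requires AB × AC = 0; each component is linear in s.
The x-component gives (-108)s + (54000) = 0, so s = 500.
The remaining components then also vanish.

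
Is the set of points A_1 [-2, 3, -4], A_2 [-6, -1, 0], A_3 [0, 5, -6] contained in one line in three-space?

A_1A_2 = (-4, -4, 4), A_1A_3 = (2, 2, -2).
Each component of A_1A_3 is -1/2 times the corresponding component of A_1A_2, so A_1A_3 = -1/2·A_1A_2 and the points are collinear.

Yes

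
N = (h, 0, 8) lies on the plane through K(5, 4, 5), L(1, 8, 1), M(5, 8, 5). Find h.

8

The plane through K, L, M has equation 16x − 16z = 0.
Substituting N: (16)h + (-128) = 0, so h = 8.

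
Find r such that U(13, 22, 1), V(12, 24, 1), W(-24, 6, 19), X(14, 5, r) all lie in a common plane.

4

Normal to plane UVW: n = (36, 18, 90); plane equation n·P = 954.
Requiring n·X = 954: (90)r + (594) = 954.
So r = 4.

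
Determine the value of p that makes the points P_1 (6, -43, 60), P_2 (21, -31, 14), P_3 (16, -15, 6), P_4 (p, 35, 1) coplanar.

-9

Coplanarity ⇔ det[P_1P_2; P_1P_3; P_1P_4] = 0.
Expanding, this is linear in p: (640)p + (5760) = 0.
So p = -9.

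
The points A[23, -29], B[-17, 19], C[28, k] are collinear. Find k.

-35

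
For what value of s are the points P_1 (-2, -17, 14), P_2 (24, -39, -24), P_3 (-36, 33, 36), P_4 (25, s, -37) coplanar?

Normal to plane P_1P_2P_3: n = (1416, 720, 552); plane equation n·P = -7344.
Requiring n·P_4 = -7344: (720)s + (14976) = -7344.
So s = -31.

-31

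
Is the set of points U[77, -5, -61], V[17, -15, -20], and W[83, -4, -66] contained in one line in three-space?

No

UV = (-60, -10, 41), UW = (6, 1, -5).
UV × UW = (9, -54, 0).
The cross product is nonzero, so the points do not lie on one line.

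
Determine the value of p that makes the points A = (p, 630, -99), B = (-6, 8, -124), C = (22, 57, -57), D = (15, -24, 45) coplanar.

Coplanarity ⇔ det[AB; AC; AD] = 0.
Expanding, this is linear in p: (-10425)p + (2053725) = 0.
So p = 197.

197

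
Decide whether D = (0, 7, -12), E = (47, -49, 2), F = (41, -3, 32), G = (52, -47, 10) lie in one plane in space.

The four points are coplanar iff the 3×3 determinant with rows DE, DF, DG is zero.
Rows: (47, -56, 14), (41, -10, 44), (52, -54, 22).
Expanding along the first row: (47)(2156) − (-56)(-1386) + (14)(-1694) = 0.
Zero determinant ⇒ coplanar.

Yes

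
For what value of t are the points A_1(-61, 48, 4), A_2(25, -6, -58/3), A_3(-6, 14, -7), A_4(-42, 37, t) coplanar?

17/3

The points are coplanar iff A_1A_2 · (A_1A_3 × A_1A_4) = 0.
Expanding, this is linear in t: (46)t + (-782/3) = 0.
So t = 17/3.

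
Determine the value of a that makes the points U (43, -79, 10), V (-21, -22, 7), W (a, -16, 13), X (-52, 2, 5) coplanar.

7

Normal to plane UVX: n = (-42, -35, 231); plane equation n·P = 3269.
Requiring n·W = 3269: (-42)a + (3563) = 3269.
So a = 7.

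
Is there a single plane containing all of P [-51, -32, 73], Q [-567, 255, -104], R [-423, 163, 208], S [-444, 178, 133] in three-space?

No

A normal to the plane through P, Q, R is n = PQ × PR = (73260, 135504, 6144).
The plane has equation n·X = -7623876. For S: n·S = -7590576.
-7590576 ≠ -7623876, so S is off the plane.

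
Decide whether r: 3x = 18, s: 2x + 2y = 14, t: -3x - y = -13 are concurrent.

No

Lines aᵢx + bᵢy = cᵢ with pairwise distinct directions are concurrent exactly when det[aᵢ bᵢ cᵢ] = 0.
Here the determinant is 36.
Nonzero, so no common point exists.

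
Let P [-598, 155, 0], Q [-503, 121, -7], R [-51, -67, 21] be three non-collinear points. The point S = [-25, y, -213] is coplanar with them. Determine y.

23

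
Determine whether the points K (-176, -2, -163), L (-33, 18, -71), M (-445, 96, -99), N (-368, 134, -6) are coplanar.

No

With K as base: KL = (143, 20, 92), KM = (-269, 98, 64), KN = (-192, 136, 157).
KM × KN = (6682, 29945, -17768).
KL · (KM × KN) = -80230.
Since -80230 ≠ 0, the four points are not coplanar.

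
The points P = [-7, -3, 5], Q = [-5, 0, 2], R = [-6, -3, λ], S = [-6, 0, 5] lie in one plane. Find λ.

Coplanarity ⇔ det[PQ; PR; PS] = 0.
Expanding, this is linear in λ: (-3)λ + (6) = 0.
So λ = 2.

2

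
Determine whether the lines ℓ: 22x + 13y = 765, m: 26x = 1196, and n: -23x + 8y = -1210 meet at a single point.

Lines aᵢx + bᵢy = cᵢ with pairwise distinct directions are concurrent exactly when det[aᵢ bᵢ cᵢ] = 0.
Here the determinant is 0.
It vanishes, so the lines are concurrent at (46, -19).

Yes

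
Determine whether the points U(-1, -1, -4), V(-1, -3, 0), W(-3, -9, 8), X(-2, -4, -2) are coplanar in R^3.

The four points are coplanar iff the 3×3 determinant with rows UV, UW, UX is zero.
Rows: (0, -2, 4), (-2, -8, 12), (-1, -3, 2).
Expanding along the first row: (0)(20) − (-2)(8) + (4)(-2) = 8.
Nonzero ⇒ not coplanar.

No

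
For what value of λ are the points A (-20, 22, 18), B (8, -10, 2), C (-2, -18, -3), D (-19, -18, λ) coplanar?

-4

Normal to plane ABC: n = (32, 300, -544); plane equation n·P = -3832.
Requiring n·D = -3832: (-544)λ + (-6008) = -3832.
So λ = -4.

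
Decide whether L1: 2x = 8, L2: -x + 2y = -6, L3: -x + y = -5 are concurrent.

The three lines meet at one point iff the augmented coefficient matrix [aᵢ bᵢ cᵢ] has rank < 3, i.e. its determinant vanishes.
Here the determinant is 0.
It vanishes, so the lines are concurrent at (4, -1).

Yes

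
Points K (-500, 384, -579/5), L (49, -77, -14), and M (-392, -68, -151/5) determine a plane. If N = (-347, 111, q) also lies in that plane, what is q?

The plane through K, L, M has equation 6552x − 36000y − 198360z = 5870088.
Substituting N: (-198360)q + (-6269544) = 5870088, so q = -306/5.

-306/5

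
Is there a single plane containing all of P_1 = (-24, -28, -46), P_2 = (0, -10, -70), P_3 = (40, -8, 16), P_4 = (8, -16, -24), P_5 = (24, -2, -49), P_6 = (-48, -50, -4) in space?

The plane through P_1, P_2, P_3 has normal n = P_1P_2 × P_1P_3 = (1596, -3024, -672) and equation n·P = 77280.
Checking the remaining points: n·P_4 = 77280, n·P_5 = 77280, n·P_6 = 77280.
All equal 77280, so all 6 points lie in one plane.

Yes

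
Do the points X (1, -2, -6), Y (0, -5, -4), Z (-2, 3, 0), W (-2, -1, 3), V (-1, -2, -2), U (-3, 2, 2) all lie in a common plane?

The plane through X, Y, Z has normal n = XY × XZ = (-28, 0, -14) and equation n·P = 56.
Checking the remaining points: n·W = 14, n·V = 56, n·U = 56.
Since n·W = 14 ≠ 56, W is off the plane and the points are not all coplanar.

No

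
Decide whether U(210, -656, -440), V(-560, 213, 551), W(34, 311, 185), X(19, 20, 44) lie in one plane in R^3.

No

With U as base: UV = (-770, 869, 991), UW = (-176, 967, 625), UX = (-191, 676, 484).
UW × UX = (45528, -34191, 65721).
UV · (UW × UX) = 360972.
Since 360972 ≠ 0, the four points are not coplanar.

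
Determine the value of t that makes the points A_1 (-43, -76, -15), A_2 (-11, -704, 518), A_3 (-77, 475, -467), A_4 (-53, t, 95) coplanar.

-161

Normal to plane A_1A_2A_3: n = (-9827, -3658, -3720); plane equation n·P = 756369.
Requiring n·A_4 = 756369: (-3658)t + (167431) = 756369.
So t = -161.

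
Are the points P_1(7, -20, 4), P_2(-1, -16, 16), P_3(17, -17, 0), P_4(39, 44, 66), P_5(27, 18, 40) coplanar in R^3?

Yes

The plane through P_1, P_2, P_3 has normal n = P_1P_2 × P_1P_3 = (-52, 88, -64) and equation n·P = -2380.
Checking the remaining points: n·P_4 = -2380, n·P_5 = -2380.
All equal -2380, so all 5 points lie in one plane.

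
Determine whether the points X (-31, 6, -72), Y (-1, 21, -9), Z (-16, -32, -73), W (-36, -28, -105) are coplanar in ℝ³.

A normal to the plane through X, Y, Z is n = XY × XZ = (2379, 975, -1365).
The plane has equation n·P = 30381. For W: n·W = 30381.
Equal, so W lies in the plane and all four are coplanar.

Yes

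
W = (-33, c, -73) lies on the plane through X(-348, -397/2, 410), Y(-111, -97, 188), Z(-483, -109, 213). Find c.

A normal to the plane is n = XY × XZ = (-253/2, 76659, 34914).
W lies in the plane iff n · XW = 0.
This gives (76659)c + (-1686498) = 0, so c = 22.

22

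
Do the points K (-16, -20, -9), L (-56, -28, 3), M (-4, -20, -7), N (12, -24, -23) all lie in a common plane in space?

With K as base: KL = (-40, -8, 12), KM = (12, 0, 2), KN = (28, -4, -14).
KM × KN = (8, 224, -48).
KL · (KM × KN) = -2688.
Since -2688 ≠ 0, the four points are not coplanar.

No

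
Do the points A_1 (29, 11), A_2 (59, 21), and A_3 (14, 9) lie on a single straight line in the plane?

A_1A_2 = (30, 10), A_1A_3 = (-15, -2).
det[A_1A_2; A_1A_3] = (30)(-2) − (10)(-15) = 90.
The determinant is nonzero, so they are not collinear.

No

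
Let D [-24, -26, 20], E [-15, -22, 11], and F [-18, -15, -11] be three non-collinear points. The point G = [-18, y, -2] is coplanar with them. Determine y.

-18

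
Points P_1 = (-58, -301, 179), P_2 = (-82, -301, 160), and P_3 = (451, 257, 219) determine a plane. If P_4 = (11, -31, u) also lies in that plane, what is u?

The plane through P_1, P_2, P_3 has equation 10602x − 8711y − 13392z = -390073.
Substituting P_4: (-13392)u + (386663) = -390073, so u = 58.

58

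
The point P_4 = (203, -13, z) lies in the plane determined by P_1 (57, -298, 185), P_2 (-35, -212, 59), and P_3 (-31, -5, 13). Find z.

Coplanarity requires P_1P_2 · (P_1P_3 × P_1P_4) = 0.
P_1P_2 = (-92, 86, -126), P_1P_3 = (-88, 293, -172); the triple product is linear in z with coefficient -19388 and constant term 5467416.
Setting it to zero: z = 282.

282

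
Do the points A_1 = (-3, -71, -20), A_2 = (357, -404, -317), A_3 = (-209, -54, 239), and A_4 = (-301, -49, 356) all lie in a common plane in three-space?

With A_1 as base: A_1A_2 = (360, -333, -297), A_1A_3 = (-206, 17, 259), A_1A_4 = (-298, 22, 376).
A_1A_3 × A_1A_4 = (694, 274, 534).
A_1A_2 · (A_1A_3 × A_1A_4) = 0.
The scalar triple product vanishes, so the four points are coplanar.

Yes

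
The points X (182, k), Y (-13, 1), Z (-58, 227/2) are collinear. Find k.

-973/2

The three points are collinear iff det[XY; XZ] = 0.
This determinant is linear in k: (-45)k + (-43785/2) = 0, so k = -973/2.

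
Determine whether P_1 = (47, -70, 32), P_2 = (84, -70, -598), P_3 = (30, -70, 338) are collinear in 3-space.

P_1P_2 = (37, 0, -630), P_1P_3 = (-17, 0, 306).
Comparing components 3 and 1: (-630)(-17) − (37)(306) = -612 ≠ 0, so P_1P_2 and P_1P_3 are not parallel and the points are not collinear.

No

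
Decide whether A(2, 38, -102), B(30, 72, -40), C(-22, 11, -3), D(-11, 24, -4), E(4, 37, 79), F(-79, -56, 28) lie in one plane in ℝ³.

The plane through A, B, C has normal n = AB × AC = (5040, -4260, 60) and equation n·P = -157920.
Checking the remaining points: n·D = -157920, n·E = -132720, n·F = -157920.
Since n·E = -132720 ≠ -157920, E is off the plane and the points are not all coplanar.

No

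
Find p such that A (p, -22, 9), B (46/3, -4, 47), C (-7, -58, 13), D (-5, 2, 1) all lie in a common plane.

The points are coplanar iff AB · (AC × AD) = 0.
Expanding, this is linear in p: (-2688)p + (-11648) = 0.
So p = -13/3.

-13/3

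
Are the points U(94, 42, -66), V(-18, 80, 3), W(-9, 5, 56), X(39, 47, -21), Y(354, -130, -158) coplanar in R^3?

The plane through U, V, W has normal n = UV × UW = (7189, 6557, 8058) and equation n·P = 419332.
Checking the remaining points: n·X = 419332, n·Y = 419332.
All equal 419332, so all 5 points lie in one plane.

Yes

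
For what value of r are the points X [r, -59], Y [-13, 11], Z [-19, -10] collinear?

-33

The three points are collinear iff det[XY; XZ] = 0.
This determinant is linear in r: (21)r + (693) = 0, so r = -33.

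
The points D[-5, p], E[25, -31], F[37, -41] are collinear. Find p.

Collinearity: (D − E) must be parallel to (F − E) = (12, -10).
Cross-multiplying the components: (p − (-31))·(12) = (-30)·(-10).
Solving gives p = -6.

-6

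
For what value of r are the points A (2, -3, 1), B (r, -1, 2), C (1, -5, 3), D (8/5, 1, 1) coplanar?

Normal to plane ACD: n = (-8, -4/5, -24/5); plane equation n·P = -92/5.
Requiring n·B = -92/5: (-8)r + (-44/5) = -92/5.
So r = 6/5.

6/5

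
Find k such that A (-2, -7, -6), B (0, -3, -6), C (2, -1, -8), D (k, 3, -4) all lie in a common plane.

The points are coplanar iff AB · (AC × AD) = 0.
Expanding, this is linear in k: (-8)k + (16) = 0.
So k = 2.

2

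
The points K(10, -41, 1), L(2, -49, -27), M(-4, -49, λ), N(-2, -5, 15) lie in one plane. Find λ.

Coplanarity ⇔ det[KL; KM; KN] = 0.
Expanding, this is linear in λ: (384)λ + (15744) = 0.
So λ = -41.

-41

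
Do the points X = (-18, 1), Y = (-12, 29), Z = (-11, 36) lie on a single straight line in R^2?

No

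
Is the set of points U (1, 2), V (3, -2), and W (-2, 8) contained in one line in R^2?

Yes

UV = (2, -4), UW = (-3, 6).
Checking proportionality: UW = -3/2·UV, so the vectors are parallel and the points are collinear.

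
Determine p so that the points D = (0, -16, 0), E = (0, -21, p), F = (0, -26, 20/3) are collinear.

10/3

Collinearity requires DE × DF = 0; each component is linear in p.
The x-component gives (10)p + (-100/3) = 0, so p = 10/3.
The remaining components then also vanish.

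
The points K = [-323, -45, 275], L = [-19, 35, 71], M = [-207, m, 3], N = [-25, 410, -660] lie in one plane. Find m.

85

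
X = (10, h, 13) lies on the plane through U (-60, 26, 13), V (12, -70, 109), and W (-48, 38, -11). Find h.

-2

Coplanarity requires UV · (UW × UX) = 0.
UV = (72, -96, 96), UW = (12, 12, -24); the triple product is linear in h with coefficient 2880 and constant term 5760.
Setting it to zero: h = -2.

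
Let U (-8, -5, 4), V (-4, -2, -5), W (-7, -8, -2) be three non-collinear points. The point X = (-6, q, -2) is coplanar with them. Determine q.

-5

A normal to the plane is n = UV × UW = (-45, 15, -15).
X lies in the plane iff n · UX = 0.
This gives (15)q + (75) = 0, so q = -5.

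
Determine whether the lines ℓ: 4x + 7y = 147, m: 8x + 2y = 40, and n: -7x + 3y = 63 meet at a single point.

Intersecting ℓ and m: solving the 2×2 system gives (x, y) = (-7/24, 127/6).
Substitute into n: (-7)(-7/24) + (3)(127/6) = 1573/24.
But n requires 63 ≠ 1573/24, so the three lines have no common point.

No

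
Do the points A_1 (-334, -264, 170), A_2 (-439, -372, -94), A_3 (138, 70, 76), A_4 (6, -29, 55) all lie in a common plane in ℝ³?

The four points are coplanar iff the 3×3 determinant with rows A_1A_2, A_1A_3, A_1A_4 is zero.
Rows: (-105, -108, -264), (472, 334, -94), (340, 235, -115).
Expanding along the first row: (-105)(-16320) − (-108)(-22320) + (-264)(-2640) = 0.
Zero determinant ⇒ coplanar.

Yes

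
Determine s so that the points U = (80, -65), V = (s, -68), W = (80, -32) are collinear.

80

The three points are collinear iff det[UV; UW] = 0.
This determinant is linear in s: (33)s + (-2640) = 0, so s = 80.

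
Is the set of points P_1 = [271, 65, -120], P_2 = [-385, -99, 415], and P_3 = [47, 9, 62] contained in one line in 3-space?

P_1P_2 = (-656, -164, 535), P_1P_3 = (-224, -56, 182).
Comparing components 2 and 3: (-164)(182) − (535)(-56) = 112 ≠ 0, so P_1P_2 and P_1P_3 are not parallel and the points are not collinear.

No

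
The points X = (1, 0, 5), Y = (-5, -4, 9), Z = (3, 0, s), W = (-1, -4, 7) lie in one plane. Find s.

The points are coplanar iff XY · (XZ × XW) = 0.
Expanding, this is linear in s: (-16)s + (64) = 0.
So s = 4.

4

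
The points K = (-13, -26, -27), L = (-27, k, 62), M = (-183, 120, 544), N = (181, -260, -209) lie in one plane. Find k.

Coplanarity ⇔ det[KL; KM; KN] = 0.
Expanding, this is linear in k: (79834)k + (1596680) = 0.
So k = -20.

-20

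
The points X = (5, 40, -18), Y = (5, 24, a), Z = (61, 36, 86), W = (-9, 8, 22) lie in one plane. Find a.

14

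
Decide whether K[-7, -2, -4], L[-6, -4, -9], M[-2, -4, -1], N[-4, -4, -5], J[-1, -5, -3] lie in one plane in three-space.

The plane through K, L, M has normal n = KL × KM = (-16, -28, 8) and equation n·P = 136.
Checking the remaining points: n·N = 136, n·J = 132.
Since n·J = 132 ≠ 136, J is off the plane and the points are not all coplanar.

No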